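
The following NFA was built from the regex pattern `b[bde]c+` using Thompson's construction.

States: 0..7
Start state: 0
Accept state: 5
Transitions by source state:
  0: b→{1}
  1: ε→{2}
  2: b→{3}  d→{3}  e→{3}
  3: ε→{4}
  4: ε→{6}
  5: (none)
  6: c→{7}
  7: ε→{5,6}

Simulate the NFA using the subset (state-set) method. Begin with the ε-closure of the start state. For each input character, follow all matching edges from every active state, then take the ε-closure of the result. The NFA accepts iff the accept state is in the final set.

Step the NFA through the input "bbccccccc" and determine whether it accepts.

Answer: ACCEPT

Derivation:
initial (ε-close {0}): {0}
'b' @ 1: {1,2}
'b' @ 2: {3,4,6}
'c' @ 3: {5,6,7}  ✓accept
'c' @ 4: {5,6,7}  ✓accept
'c' @ 5: {5,6,7}  ✓accept
'c' @ 6: {5,6,7}  ✓accept
'c' @ 7: {5,6,7}  ✓accept
'c' @ 8: {5,6,7}  ✓accept
'c' @ 9: {5,6,7}  ✓accept
after full input: {5,6,7}  (accept=5 in)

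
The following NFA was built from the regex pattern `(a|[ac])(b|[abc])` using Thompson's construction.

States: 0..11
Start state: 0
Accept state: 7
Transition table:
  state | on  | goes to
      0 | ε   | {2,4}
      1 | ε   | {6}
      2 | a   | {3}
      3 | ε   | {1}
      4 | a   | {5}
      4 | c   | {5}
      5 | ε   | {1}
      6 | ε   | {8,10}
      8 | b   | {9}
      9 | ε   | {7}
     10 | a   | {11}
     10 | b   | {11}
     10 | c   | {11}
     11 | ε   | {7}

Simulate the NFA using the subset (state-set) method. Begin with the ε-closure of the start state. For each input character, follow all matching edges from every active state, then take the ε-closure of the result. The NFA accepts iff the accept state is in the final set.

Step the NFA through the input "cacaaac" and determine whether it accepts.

Answer: REJECT

Trace:
start: ε-closure({0}) = {0,2,4}
'c' @ 1: {1,5,6,8,10}
'a' @ 2: {7,11}  [accepting]
'c' @ 3: {}  — no active states
rest 'aaac' ignored (set empty)
after full input: {}  (accept=7 not in)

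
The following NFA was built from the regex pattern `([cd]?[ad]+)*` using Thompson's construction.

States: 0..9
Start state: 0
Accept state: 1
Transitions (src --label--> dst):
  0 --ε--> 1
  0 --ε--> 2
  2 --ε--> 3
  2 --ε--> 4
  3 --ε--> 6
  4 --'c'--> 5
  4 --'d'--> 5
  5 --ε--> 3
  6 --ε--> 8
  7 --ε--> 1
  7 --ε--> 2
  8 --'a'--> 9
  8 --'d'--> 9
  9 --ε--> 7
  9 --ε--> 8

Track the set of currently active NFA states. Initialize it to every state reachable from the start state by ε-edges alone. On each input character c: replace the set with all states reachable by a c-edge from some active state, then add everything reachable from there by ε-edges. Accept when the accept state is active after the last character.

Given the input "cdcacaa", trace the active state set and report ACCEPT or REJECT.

S₀ = ε-closure({0}) = {0,1,2,3,4,6,8}
'c' @ 1: {3,5,6,8}
'd' @ 2: {1,2,3,4,6,7,8,9}  ✓accept
'c' @ 3: {3,5,6,8}
'a' @ 4: {1,2,3,4,6,7,8,9}  ✓accept
'c' @ 5: {3,5,6,8}
'a' @ 6: {1,2,3,4,6,7,8,9}  ✓accept
'a' @ 7: {1,2,3,4,6,7,8,9}  ✓accept
final: {1,2,3,4,6,7,8,9}; accept 1 in set

Answer: ACCEPT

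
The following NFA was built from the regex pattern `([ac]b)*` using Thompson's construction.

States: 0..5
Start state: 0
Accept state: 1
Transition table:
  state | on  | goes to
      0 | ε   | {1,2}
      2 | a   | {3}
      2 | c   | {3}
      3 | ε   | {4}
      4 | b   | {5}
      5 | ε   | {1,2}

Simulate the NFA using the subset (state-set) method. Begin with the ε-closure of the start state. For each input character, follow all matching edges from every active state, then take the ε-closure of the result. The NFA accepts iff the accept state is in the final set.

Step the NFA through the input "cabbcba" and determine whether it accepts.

Answer: REJECT

Steps:
S₀ = ε-closure({0}) = {0,1,2}
'c' @ 1: {3,4}
'a' @ 2: {}  — state set empty
rest 'bbcba' ignored (set empty)
end set {} — state 1 not in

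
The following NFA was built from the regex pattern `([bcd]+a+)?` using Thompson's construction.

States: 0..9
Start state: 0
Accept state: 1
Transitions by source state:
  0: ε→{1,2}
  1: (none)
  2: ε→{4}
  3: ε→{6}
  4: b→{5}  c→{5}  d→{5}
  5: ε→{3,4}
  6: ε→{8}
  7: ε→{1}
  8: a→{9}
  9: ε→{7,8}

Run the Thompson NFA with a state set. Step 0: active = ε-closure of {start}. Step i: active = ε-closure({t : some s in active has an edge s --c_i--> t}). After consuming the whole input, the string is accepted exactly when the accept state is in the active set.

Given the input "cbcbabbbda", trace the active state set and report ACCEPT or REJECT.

Answer: REJECT

Derivation:
initial (ε-close {0}): {0,1,2,4}
'c' @ 1: {3,4,5,6,8}
'b' @ 2: {3,4,5,6,8}
'c' @ 3: {3,4,5,6,8}
'b' @ 4: {3,4,5,6,8}
'a' @ 5: {1,7,8,9}  ✓accept
'b' @ 6: {}  — no active states
rest 'bbda' ignored (set empty)
final: {}; accept 1 not in set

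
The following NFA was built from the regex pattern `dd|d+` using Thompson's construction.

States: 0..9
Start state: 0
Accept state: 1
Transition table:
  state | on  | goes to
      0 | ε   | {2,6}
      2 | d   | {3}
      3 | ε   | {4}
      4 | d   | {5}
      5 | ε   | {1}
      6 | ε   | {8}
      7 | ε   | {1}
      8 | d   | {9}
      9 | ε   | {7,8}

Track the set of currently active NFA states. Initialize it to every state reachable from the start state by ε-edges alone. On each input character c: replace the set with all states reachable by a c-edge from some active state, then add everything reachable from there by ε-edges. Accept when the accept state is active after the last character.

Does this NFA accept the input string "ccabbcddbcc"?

Answer: REJECT

Derivation:
start: ε-closure({0}) = {0,2,6,8}
'c' @ 1: {}  — no active states
rest 'cabbcddbcc' ignored (set empty)
final: {}; accept 1 not in set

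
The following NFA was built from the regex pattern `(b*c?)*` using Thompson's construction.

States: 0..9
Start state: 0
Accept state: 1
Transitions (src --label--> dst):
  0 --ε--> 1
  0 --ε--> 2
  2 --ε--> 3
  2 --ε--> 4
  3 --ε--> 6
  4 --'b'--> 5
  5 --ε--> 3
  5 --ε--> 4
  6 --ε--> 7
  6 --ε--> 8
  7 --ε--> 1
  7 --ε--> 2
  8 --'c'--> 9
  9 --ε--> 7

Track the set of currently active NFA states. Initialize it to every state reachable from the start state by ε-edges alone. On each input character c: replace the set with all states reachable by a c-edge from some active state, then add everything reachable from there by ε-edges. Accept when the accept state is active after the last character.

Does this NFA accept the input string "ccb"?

Answer: ACCEPT

Derivation:
S₀ = ε-closure({0}) = {0,1,2,3,4,6,7,8}
'c' @ 1: {1,2,3,4,6,7,8,9}  ✓accept
'c' @ 2: {1,2,3,4,6,7,8,9}  ✓accept
'b' @ 3: {1,2,3,4,5,6,7,8}  ✓accept
end set {1,2,3,4,5,6,7,8} — state 1 in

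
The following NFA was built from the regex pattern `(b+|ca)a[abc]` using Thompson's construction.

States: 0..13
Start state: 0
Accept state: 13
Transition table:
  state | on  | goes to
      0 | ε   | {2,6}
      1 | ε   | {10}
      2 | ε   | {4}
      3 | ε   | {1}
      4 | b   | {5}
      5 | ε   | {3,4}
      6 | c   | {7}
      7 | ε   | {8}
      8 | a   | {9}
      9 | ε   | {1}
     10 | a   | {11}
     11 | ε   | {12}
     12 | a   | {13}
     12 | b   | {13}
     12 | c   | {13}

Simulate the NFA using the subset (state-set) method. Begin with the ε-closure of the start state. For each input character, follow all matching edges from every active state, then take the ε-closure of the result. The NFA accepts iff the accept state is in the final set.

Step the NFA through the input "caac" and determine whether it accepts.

start: ε-closure({0}) = {0,2,4,6}
'c' @ 1: {7,8}
'a' @ 2: {1,9,10}
'a' @ 3: {11,12}
'c' @ 4: {13}  ✓accept
after full input: {13}  (accept=13 in)

Answer: ACCEPT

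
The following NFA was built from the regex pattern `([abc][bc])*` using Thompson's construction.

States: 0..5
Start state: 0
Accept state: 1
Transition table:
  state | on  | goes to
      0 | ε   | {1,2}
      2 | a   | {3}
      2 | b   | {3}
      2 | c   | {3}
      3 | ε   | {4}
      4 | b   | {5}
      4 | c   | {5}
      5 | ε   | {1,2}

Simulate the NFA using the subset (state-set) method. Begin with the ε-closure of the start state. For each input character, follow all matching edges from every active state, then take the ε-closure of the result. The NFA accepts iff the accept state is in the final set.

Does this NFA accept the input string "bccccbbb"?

S₀ = ε-closure({0}) = {0,1,2}
'b' @ 1: {3,4}
'c' @ 2: {1,2,5}  ✓accept
'c' @ 3: {3,4}
'c' @ 4: {1,2,5}  ✓accept
'c' @ 5: {3,4}
'b' @ 6: {1,2,5}  ✓accept
'b' @ 7: {3,4}
'b' @ 8: {1,2,5}  ✓accept
final: {1,2,5}; accept 1 in set

Answer: ACCEPT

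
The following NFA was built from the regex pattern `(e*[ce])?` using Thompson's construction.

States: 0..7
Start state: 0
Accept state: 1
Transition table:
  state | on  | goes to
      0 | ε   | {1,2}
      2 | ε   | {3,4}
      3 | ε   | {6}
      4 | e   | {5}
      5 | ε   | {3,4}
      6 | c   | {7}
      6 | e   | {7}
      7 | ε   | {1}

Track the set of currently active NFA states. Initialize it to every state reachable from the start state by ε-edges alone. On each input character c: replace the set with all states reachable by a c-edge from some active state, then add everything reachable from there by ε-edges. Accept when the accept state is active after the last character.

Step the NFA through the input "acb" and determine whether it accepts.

Answer: REJECT

Trace:
S₀ = ε-closure({0}) = {0,1,2,3,4,6}
'a' @ 1: {}  — state set empty
rest 'cb' ignored (set empty)
after full input: {}  (accept=1 not in)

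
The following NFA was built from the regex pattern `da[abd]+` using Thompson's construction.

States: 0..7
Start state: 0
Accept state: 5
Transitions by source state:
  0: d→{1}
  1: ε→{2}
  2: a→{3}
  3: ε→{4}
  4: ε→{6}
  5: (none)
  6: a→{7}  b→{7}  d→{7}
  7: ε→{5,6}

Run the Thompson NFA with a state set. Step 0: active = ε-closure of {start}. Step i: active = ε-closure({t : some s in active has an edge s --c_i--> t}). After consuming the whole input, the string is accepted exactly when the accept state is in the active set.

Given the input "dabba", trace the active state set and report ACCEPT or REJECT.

Answer: ACCEPT

Derivation:
initial (ε-close {0}): {0}
'd' @ 1: {1,2}
'a' @ 2: {3,4,6}
'b' @ 3: {5,6,7}  (accept∈set)
'b' @ 4: {5,6,7}  (accept∈set)
'a' @ 5: {5,6,7}  (accept∈set)
after full input: {5,6,7}  (accept=5 in)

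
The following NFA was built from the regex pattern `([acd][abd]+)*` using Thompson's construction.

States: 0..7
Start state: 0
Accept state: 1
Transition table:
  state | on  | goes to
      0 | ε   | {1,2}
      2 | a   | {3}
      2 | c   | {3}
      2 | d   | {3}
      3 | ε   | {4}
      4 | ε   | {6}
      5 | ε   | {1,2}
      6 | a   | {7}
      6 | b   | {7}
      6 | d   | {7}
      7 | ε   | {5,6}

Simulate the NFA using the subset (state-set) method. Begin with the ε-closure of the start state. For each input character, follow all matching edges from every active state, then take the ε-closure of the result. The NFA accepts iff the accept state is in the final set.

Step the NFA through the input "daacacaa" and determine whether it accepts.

start: ε-closure({0}) = {0,1,2}
'd' @ 1: {3,4,6}
'a' @ 2: {1,2,5,6,7}  ✓accept
'a' @ 3: {1,2,3,4,5,6,7}  ✓accept
'c' @ 4: {3,4,6}
'a' @ 5: {1,2,5,6,7}  ✓accept
'c' @ 6: {3,4,6}
'a' @ 7: {1,2,5,6,7}  ✓accept
'a' @ 8: {1,2,3,4,5,6,7}  ✓accept
after full input: {1,2,3,4,5,6,7}  (accept=1 in)

Answer: ACCEPT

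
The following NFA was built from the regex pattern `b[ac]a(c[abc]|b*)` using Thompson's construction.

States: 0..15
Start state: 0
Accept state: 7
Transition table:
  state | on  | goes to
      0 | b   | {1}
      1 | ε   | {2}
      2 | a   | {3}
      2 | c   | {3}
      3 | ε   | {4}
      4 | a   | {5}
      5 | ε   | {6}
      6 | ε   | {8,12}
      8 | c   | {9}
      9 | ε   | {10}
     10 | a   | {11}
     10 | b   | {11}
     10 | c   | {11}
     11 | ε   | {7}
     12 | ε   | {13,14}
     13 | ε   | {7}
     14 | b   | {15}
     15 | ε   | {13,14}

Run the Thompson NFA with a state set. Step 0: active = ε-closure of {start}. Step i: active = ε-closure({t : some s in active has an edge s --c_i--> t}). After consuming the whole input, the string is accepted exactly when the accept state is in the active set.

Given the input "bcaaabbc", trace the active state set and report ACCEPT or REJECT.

Answer: REJECT

Derivation:
S₀ = ε-closure({0}) = {0}
'b' @ 1: {1,2}
'c' @ 2: {3,4}
'a' @ 3: {5,6,7,8,12,13,14}  ✓accept
'a' @ 4: {}  — state set empty
rest 'abbc' ignored (set empty)
end set {} — state 7 not in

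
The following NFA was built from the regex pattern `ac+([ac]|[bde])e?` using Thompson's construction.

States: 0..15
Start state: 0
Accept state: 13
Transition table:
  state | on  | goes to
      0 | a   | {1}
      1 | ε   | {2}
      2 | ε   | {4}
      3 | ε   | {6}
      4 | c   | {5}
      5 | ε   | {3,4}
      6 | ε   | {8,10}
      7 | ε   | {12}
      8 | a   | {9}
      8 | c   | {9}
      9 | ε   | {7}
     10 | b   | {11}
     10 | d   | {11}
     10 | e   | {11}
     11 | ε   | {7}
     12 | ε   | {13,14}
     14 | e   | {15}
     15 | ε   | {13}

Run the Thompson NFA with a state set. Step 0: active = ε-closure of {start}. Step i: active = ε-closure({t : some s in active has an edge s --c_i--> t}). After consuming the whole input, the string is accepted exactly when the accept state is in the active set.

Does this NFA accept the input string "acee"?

Answer: ACCEPT

Steps:
S₀ = ε-closure({0}) = {0}
'a' @ 1: {1,2,4}
'c' @ 2: {3,4,5,6,8,10}
'e' @ 3: {7,11,12,13,14}  [accepting]
'e' @ 4: {13,15}  [accepting]
after full input: {13,15}  (accept=13 in)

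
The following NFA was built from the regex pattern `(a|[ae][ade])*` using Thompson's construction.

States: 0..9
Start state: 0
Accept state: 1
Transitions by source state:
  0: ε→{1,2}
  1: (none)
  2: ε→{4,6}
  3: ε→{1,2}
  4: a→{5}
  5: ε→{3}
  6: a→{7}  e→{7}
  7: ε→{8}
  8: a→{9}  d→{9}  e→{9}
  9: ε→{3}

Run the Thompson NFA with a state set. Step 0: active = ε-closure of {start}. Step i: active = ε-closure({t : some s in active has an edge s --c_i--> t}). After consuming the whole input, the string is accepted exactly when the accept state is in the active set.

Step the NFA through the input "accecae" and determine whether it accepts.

initial (ε-close {0}): {0,1,2,4,6}
'a' @ 1: {1,2,3,4,5,6,7,8}  (accept∈set)
'c' @ 2: {}  — no active states
rest 'cecae' ignored (set empty)
end set {} — state 1 not in

Answer: REJECT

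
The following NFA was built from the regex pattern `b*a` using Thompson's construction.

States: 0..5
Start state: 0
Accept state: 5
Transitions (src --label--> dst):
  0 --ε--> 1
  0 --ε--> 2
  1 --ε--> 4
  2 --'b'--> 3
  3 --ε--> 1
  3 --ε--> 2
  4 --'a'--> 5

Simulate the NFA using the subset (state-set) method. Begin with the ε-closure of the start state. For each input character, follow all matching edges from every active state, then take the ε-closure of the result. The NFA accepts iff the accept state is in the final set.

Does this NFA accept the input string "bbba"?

initial (ε-close {0}): {0,1,2,4}
'b' @ 1: {1,2,3,4}
'b' @ 2: {1,2,3,4}
'b' @ 3: {1,2,3,4}
'a' @ 4: {5}  (accept∈set)
final: {5}; accept 5 in set

Answer: ACCEPT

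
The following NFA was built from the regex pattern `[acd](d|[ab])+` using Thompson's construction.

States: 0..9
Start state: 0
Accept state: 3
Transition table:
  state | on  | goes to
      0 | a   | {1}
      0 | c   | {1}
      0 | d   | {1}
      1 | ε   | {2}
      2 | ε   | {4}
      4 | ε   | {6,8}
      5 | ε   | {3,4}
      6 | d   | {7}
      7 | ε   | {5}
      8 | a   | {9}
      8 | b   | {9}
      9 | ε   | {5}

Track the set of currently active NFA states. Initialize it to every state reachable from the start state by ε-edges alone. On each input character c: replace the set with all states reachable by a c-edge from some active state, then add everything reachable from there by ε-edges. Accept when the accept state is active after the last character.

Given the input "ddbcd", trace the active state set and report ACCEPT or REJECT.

Answer: REJECT

Derivation:
S₀ = ε-closure({0}) = {0}
'd' @ 1: {1,2,4,6,8}
'd' @ 2: {3,4,5,6,7,8}  (accept∈set)
'b' @ 3: {3,4,5,6,8,9}  (accept∈set)
'c' @ 4: {}  — state set empty
rest 'd' ignored (set empty)
end set {} — state 3 not in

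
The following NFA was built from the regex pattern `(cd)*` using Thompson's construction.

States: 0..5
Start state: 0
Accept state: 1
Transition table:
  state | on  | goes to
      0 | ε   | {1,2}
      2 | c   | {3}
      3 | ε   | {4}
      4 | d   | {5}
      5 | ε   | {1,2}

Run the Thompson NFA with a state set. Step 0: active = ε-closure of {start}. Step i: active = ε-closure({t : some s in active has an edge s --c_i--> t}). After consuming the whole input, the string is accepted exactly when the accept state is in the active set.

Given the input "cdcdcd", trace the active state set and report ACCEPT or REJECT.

Answer: ACCEPT

Trace:
initial (ε-close {0}): {0,1,2}
'c' @ 1: {3,4}
'd' @ 2: {1,2,5}  [accepting]
'c' @ 3: {3,4}
'd' @ 4: {1,2,5}  [accepting]
'c' @ 5: {3,4}
'd' @ 6: {1,2,5}  [accepting]
end set {1,2,5} — state 1 in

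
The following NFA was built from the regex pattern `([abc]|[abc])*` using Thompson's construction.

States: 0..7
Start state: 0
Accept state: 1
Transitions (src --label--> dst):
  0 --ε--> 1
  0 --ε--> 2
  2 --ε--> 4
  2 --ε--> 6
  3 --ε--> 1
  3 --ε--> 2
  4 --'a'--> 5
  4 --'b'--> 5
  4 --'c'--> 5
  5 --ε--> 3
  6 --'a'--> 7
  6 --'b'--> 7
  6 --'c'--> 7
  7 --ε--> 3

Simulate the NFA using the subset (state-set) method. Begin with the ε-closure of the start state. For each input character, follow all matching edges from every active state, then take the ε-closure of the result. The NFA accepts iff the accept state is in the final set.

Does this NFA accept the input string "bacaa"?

S₀ = ε-closure({0}) = {0,1,2,4,6}
'b' @ 1: {1,2,3,4,5,6,7}  (accept∈set)
'a' @ 2: {1,2,3,4,5,6,7}  (accept∈set)
'c' @ 3: {1,2,3,4,5,6,7}  (accept∈set)
'a' @ 4: {1,2,3,4,5,6,7}  (accept∈set)
'a' @ 5: {1,2,3,4,5,6,7}  (accept∈set)
after full input: {1,2,3,4,5,6,7}  (accept=1 in)

Answer: ACCEPT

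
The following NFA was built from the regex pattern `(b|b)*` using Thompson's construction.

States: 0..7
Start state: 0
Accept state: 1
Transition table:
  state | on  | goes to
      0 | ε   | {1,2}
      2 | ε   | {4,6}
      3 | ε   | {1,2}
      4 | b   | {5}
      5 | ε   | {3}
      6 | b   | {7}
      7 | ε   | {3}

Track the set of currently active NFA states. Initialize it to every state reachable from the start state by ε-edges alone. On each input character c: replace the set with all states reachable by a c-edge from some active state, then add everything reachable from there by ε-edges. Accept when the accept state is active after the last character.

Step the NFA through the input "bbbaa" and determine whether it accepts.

start: ε-closure({0}) = {0,1,2,4,6}
'b' @ 1: {1,2,3,4,5,6,7}  (accept∈set)
'b' @ 2: {1,2,3,4,5,6,7}  (accept∈set)
'b' @ 3: {1,2,3,4,5,6,7}  (accept∈set)
'a' @ 4: {}  — no active states
rest 'a' ignored (set empty)
after full input: {}  (accept=1 not in)

Answer: REJECT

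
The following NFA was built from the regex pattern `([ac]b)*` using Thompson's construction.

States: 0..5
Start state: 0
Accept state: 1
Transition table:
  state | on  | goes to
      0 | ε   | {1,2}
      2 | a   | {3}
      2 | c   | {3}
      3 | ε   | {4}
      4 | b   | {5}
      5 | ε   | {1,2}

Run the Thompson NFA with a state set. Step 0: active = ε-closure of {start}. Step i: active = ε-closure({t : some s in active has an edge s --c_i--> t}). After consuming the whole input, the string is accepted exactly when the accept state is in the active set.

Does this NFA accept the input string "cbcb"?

Answer: ACCEPT

Trace:
initial (ε-close {0}): {0,1,2}
'c' @ 1: {3,4}
'b' @ 2: {1,2,5}  (accept∈set)
'c' @ 3: {3,4}
'b' @ 4: {1,2,5}  (accept∈set)
after full input: {1,2,5}  (accept=1 in)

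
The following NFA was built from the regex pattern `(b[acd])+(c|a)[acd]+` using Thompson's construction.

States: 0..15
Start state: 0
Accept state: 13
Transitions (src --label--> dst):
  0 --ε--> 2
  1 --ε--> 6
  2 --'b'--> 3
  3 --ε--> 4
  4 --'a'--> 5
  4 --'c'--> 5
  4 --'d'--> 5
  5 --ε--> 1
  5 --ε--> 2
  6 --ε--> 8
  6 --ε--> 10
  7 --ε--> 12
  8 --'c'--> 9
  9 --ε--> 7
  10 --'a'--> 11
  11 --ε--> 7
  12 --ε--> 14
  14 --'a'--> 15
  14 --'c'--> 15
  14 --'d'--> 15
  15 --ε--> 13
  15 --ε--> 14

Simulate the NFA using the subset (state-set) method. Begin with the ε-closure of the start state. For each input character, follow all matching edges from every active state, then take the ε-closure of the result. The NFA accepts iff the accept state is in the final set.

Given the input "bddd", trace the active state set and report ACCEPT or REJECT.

Answer: REJECT

Steps:
S₀ = ε-closure({0}) = {0,2}
'b' @ 1: {3,4}
'd' @ 2: {1,2,5,6,8,10}
'd' @ 3: {}  — state set empty
rest 'd' ignored (set empty)
after full input: {}  (accept=13 not in)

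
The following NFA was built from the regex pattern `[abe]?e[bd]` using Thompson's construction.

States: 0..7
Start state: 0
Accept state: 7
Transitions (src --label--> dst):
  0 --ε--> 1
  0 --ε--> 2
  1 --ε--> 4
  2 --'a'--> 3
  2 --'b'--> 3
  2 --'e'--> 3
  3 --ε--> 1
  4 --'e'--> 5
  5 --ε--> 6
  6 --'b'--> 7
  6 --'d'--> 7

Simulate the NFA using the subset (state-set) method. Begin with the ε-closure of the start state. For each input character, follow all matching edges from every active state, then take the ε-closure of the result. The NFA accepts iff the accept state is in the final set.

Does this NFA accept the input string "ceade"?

initial (ε-close {0}): {0,1,2,4}
'c' @ 1: {}  — no active states
rest 'eade' ignored (set empty)
end set {} — state 7 not in

Answer: REJECT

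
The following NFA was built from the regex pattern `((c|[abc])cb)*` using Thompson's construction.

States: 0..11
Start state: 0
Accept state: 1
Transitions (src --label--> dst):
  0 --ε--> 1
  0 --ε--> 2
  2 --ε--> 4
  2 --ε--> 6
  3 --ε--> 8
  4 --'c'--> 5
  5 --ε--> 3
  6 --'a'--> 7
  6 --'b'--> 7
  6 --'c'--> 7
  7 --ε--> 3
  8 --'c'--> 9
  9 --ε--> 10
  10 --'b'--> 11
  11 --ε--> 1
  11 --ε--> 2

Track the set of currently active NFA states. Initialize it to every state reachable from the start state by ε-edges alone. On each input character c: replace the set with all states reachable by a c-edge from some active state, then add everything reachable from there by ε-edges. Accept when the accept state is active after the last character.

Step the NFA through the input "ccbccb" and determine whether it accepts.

start: ε-closure({0}) = {0,1,2,4,6}
'c' @ 1: {3,5,7,8}
'c' @ 2: {9,10}
'b' @ 3: {1,2,4,6,11}  (accept∈set)
'c' @ 4: {3,5,7,8}
'c' @ 5: {9,10}
'b' @ 6: {1,2,4,6,11}  (accept∈set)
after full input: {1,2,4,6,11}  (accept=1 in)

Answer: ACCEPT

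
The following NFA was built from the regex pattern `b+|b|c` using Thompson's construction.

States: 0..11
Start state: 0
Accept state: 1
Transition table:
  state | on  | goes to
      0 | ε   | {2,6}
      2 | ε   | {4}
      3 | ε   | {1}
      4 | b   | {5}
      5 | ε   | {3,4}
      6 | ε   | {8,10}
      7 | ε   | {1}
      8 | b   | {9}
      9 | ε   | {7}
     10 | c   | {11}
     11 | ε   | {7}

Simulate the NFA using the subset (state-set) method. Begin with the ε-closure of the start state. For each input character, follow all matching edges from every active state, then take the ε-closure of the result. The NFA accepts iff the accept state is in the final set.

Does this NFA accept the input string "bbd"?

initial (ε-close {0}): {0,2,4,6,8,10}
'b' @ 1: {1,3,4,5,7,9}  [accepting]
'b' @ 2: {1,3,4,5}  [accepting]
'd' @ 3: {}  — dead — no transitions
final: {}; accept 1 not in set

Answer: REJECT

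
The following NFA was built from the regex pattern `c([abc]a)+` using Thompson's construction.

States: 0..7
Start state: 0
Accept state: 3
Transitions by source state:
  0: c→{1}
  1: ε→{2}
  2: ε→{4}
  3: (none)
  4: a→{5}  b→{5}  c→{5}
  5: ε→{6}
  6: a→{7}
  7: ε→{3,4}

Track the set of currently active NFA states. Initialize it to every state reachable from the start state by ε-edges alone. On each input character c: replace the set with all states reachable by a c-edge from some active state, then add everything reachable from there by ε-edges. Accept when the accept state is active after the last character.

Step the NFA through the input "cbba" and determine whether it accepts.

Answer: REJECT

Steps:
start: ε-closure({0}) = {0}
'c' @ 1: {1,2,4}
'b' @ 2: {5,6}
'b' @ 3: {}  — state set empty
rest 'a' ignored (set empty)
after full input: {}  (accept=3 not in)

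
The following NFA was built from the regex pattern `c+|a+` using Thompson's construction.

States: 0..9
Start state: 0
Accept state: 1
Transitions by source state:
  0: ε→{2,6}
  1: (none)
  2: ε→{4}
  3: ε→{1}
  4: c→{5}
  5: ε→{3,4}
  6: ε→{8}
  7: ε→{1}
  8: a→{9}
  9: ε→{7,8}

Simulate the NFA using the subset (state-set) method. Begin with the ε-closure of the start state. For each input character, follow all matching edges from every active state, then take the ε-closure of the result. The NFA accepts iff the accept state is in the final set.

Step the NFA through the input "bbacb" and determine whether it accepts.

S₀ = ε-closure({0}) = {0,2,4,6,8}
'b' @ 1: {}  — no active states
rest 'bacb' ignored (set empty)
after full input: {}  (accept=1 not in)

Answer: REJECT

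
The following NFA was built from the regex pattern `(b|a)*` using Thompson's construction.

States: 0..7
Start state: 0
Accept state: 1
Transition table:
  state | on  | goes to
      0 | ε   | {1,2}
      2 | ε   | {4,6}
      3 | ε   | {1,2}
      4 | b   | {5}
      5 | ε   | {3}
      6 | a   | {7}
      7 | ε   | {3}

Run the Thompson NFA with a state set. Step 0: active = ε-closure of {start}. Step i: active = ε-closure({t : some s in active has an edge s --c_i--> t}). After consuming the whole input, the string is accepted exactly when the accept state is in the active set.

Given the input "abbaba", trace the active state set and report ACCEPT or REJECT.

Answer: ACCEPT

Trace:
start: ε-closure({0}) = {0,1,2,4,6}
'a' @ 1: {1,2,3,4,6,7}  [accepting]
'b' @ 2: {1,2,3,4,5,6}  [accepting]
'b' @ 3: {1,2,3,4,5,6}  [accepting]
'a' @ 4: {1,2,3,4,6,7}  [accepting]
'b' @ 5: {1,2,3,4,5,6}  [accepting]
'a' @ 6: {1,2,3,4,6,7}  [accepting]
after full input: {1,2,3,4,6,7}  (accept=1 in)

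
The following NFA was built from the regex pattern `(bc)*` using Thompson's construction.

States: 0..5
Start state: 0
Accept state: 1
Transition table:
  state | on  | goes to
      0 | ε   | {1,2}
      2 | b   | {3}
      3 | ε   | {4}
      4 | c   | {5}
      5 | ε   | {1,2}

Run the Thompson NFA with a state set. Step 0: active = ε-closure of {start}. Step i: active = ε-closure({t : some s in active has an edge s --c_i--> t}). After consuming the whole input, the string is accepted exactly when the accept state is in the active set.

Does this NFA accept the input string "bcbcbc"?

start: ε-closure({0}) = {0,1,2}
'b' @ 1: {3,4}
'c' @ 2: {1,2,5}  (accept∈set)
'b' @ 3: {3,4}
'c' @ 4: {1,2,5}  (accept∈set)
'b' @ 5: {3,4}
'c' @ 6: {1,2,5}  (accept∈set)
after full input: {1,2,5}  (accept=1 in)

Answer: ACCEPT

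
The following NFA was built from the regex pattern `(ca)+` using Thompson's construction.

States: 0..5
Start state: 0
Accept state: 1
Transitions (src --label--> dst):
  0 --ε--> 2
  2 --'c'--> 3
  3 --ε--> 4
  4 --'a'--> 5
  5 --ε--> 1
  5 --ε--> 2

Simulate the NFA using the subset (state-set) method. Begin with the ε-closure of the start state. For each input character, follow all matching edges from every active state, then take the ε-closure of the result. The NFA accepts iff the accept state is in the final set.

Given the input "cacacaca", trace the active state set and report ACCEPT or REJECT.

Answer: ACCEPT

Trace:
initial (ε-close {0}): {0,2}
'c' @ 1: {3,4}
'a' @ 2: {1,2,5}  (accept∈set)
'c' @ 3: {3,4}
'a' @ 4: {1,2,5}  (accept∈set)
'c' @ 5: {3,4}
'a' @ 6: {1,2,5}  (accept∈set)
'c' @ 7: {3,4}
'a' @ 8: {1,2,5}  (accept∈set)
final: {1,2,5}; accept 1 in set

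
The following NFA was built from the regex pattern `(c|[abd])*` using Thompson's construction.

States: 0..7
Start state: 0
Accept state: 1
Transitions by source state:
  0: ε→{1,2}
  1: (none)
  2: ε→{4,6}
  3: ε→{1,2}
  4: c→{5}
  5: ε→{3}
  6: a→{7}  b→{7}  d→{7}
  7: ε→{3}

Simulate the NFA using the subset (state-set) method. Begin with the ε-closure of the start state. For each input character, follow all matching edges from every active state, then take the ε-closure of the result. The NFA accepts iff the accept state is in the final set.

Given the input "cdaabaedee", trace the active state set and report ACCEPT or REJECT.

Answer: REJECT

Steps:
start: ε-closure({0}) = {0,1,2,4,6}
'c' @ 1: {1,2,3,4,5,6}  [accepting]
'd' @ 2: {1,2,3,4,6,7}  [accepting]
'a' @ 3: {1,2,3,4,6,7}  [accepting]
'a' @ 4: {1,2,3,4,6,7}  [accepting]
'b' @ 5: {1,2,3,4,6,7}  [accepting]
'a' @ 6: {1,2,3,4,6,7}  [accepting]
'e' @ 7: {}  — no active states
rest 'dee' ignored (set empty)
after full input: {}  (accept=1 not in)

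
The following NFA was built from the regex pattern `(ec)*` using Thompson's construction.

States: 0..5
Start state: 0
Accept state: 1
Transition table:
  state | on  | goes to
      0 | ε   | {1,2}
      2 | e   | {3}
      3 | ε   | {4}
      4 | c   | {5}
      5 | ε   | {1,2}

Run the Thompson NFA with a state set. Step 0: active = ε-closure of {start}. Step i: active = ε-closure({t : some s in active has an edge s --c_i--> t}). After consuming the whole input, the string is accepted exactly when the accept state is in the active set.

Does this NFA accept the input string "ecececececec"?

start: ε-closure({0}) = {0,1,2}
'e' @ 1: {3,4}
'c' @ 2: {1,2,5}  [accepting]
'e' @ 3: {3,4}
'c' @ 4: {1,2,5}  [accepting]
'e' @ 5: {3,4}
'c' @ 6: {1,2,5}  [accepting]
'e' @ 7: {3,4}
'c' @ 8: {1,2,5}  [accepting]
'e' @ 9: {3,4}
'c' @ 10: {1,2,5}  [accepting]
'e' @ 11: {3,4}
'c' @ 12: {1,2,5}  [accepting]
end set {1,2,5} — state 1 in

Answer: ACCEPT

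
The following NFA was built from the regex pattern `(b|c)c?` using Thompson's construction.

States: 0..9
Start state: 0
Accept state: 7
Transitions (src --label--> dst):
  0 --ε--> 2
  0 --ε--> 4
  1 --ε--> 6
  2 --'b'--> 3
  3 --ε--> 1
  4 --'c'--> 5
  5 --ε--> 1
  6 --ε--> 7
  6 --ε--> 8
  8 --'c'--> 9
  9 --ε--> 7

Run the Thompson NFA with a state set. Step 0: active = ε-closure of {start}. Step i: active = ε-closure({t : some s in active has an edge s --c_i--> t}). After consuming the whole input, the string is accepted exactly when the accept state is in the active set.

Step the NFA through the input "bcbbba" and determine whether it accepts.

initial (ε-close {0}): {0,2,4}
'b' @ 1: {1,3,6,7,8}  ✓accept
'c' @ 2: {7,9}  ✓accept
'b' @ 3: {}  — no active states
rest 'bba' ignored (set empty)
final: {}; accept 7 not in set

Answer: REJECT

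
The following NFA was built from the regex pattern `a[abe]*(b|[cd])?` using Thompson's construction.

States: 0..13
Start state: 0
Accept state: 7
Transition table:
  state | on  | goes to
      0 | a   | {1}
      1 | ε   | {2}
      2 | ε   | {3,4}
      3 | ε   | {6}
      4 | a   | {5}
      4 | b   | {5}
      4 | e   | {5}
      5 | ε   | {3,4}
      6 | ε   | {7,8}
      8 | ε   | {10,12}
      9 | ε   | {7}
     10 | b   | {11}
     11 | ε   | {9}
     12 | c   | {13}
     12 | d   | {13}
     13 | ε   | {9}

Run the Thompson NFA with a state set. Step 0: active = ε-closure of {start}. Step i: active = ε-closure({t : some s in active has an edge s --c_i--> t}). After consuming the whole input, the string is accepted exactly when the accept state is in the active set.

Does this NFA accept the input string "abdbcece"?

start: ε-closure({0}) = {0}
'a' @ 1: {1,2,3,4,6,7,8,10,12}  ✓accept
'b' @ 2: {3,4,5,6,7,8,9,10,11,12}  ✓accept
'd' @ 3: {7,9,13}  ✓accept
'b' @ 4: {}  — dead — no transitions
rest 'cece' ignored (set empty)
end set {} — state 7 not in

Answer: REJECT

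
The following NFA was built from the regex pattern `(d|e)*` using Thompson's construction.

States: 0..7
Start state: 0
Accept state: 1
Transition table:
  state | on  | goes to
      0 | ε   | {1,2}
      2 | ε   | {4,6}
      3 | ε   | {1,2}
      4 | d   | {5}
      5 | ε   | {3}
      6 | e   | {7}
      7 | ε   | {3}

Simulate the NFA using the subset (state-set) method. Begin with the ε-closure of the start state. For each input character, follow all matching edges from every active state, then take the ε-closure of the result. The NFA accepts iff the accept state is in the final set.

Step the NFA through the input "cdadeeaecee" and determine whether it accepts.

S₀ = ε-closure({0}) = {0,1,2,4,6}
'c' @ 1: {}  — dead — no transitions
rest 'dadeeaecee' ignored (set empty)
end set {} — state 1 not in

Answer: REJECT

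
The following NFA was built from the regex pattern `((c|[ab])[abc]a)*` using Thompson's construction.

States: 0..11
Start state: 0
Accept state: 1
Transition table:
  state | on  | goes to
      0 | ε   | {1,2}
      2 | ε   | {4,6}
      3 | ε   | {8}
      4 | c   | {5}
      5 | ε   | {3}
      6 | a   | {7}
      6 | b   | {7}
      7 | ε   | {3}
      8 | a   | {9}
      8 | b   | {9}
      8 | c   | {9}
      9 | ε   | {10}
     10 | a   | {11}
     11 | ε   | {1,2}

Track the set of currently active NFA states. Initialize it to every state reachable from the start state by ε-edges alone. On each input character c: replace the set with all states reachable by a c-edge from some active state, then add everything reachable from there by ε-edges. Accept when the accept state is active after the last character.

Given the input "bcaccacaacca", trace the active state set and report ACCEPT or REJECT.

Answer: ACCEPT

Trace:
start: ε-closure({0}) = {0,1,2,4,6}
'b' @ 1: {3,7,8}
'c' @ 2: {9,10}
'a' @ 3: {1,2,4,6,11}  [accepting]
'c' @ 4: {3,5,8}
'c' @ 5: {9,10}
'a' @ 6: {1,2,4,6,11}  [accepting]
'c' @ 7: {3,5,8}
'a' @ 8: {9,10}
'a' @ 9: {1,2,4,6,11}  [accepting]
'c' @ 10: {3,5,8}
'c' @ 11: {9,10}
'a' @ 12: {1,2,4,6,11}  [accepting]
after full input: {1,2,4,6,11}  (accept=1 in)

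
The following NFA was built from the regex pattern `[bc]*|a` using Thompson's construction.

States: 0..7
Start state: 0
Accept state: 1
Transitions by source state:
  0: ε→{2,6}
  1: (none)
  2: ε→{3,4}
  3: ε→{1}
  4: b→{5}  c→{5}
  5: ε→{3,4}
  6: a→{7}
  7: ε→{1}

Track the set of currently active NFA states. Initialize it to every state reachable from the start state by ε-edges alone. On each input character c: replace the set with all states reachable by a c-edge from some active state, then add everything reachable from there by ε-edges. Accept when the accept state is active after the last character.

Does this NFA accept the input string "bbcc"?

S₀ = ε-closure({0}) = {0,1,2,3,4,6}
'b' @ 1: {1,3,4,5}  [accepting]
'b' @ 2: {1,3,4,5}  [accepting]
'c' @ 3: {1,3,4,5}  [accepting]
'c' @ 4: {1,3,4,5}  [accepting]
after full input: {1,3,4,5}  (accept=1 in)

Answer: ACCEPT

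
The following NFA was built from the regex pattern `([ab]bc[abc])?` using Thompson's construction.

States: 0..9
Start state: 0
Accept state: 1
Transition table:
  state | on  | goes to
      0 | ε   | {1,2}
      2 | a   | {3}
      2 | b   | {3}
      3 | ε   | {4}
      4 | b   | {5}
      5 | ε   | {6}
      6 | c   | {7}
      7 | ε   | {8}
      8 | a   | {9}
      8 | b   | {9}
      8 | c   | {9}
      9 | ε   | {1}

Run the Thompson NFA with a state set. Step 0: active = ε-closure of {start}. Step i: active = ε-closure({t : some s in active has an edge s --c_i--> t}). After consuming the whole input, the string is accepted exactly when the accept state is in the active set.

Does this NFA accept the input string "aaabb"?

Answer: REJECT

Trace:
start: ε-closure({0}) = {0,1,2}
'a' @ 1: {3,4}
'a' @ 2: {}  — no active states
rest 'abb' ignored (set empty)
after full input: {}  (accept=1 not in)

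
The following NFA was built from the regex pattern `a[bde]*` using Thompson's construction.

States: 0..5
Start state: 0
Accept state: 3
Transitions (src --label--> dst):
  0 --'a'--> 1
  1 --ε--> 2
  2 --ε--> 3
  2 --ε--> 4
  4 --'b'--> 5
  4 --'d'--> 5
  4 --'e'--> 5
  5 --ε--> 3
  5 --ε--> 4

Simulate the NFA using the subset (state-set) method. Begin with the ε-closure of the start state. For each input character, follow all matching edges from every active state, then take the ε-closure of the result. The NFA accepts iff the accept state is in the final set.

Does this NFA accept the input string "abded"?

S₀ = ε-closure({0}) = {0}
'a' @ 1: {1,2,3,4}  ✓accept
'b' @ 2: {3,4,5}  ✓accept
'd' @ 3: {3,4,5}  ✓accept
'e' @ 4: {3,4,5}  ✓accept
'd' @ 5: {3,4,5}  ✓accept
end set {3,4,5} — state 3 in

Answer: ACCEPT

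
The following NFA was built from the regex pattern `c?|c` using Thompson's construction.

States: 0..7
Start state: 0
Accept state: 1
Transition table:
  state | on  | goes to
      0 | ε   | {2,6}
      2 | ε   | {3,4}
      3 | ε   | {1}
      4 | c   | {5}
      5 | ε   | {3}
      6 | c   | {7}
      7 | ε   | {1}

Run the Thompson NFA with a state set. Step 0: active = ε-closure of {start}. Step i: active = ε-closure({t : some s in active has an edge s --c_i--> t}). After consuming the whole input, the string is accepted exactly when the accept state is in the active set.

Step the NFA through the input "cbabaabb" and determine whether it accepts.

Answer: REJECT

Trace:
S₀ = ε-closure({0}) = {0,1,2,3,4,6}
'c' @ 1: {1,3,5,7}  (accept∈set)
'b' @ 2: {}  — state set empty
rest 'abaabb' ignored (set empty)
final: {}; accept 1 not in set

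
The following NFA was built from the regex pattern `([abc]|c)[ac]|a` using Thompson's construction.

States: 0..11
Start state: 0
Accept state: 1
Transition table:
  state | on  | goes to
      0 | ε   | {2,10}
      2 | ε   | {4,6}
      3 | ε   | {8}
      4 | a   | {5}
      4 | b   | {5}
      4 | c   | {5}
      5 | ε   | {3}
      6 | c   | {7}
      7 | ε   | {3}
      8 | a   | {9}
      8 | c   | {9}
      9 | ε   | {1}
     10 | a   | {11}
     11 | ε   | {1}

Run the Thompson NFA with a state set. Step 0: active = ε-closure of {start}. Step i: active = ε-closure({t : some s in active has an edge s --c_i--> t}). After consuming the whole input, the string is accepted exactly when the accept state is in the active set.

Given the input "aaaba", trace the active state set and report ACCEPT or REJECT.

Answer: REJECT

Steps:
start: ε-closure({0}) = {0,2,4,6,10}
'a' @ 1: {1,3,5,8,11}  ✓accept
'a' @ 2: {1,9}  ✓accept
'a' @ 3: {}  — dead — no transitions
rest 'ba' ignored (set empty)
end set {} — state 1 not in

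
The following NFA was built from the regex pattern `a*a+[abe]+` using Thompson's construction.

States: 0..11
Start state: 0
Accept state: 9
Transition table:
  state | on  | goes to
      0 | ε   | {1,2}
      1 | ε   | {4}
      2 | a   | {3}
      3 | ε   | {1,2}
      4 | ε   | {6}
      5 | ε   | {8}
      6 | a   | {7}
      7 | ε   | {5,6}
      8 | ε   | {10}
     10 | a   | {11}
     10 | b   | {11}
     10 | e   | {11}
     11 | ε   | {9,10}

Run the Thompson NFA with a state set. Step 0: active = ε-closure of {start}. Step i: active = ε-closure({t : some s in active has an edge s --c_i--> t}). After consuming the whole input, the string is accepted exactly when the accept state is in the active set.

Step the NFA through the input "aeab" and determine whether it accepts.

Answer: ACCEPT

Steps:
initial (ε-close {0}): {0,1,2,4,6}
'a' @ 1: {1,2,3,4,5,6,7,8,10}
'e' @ 2: {9,10,11}  (accept∈set)
'a' @ 3: {9,10,11}  (accept∈set)
'b' @ 4: {9,10,11}  (accept∈set)
end set {9,10,11} — state 9 in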